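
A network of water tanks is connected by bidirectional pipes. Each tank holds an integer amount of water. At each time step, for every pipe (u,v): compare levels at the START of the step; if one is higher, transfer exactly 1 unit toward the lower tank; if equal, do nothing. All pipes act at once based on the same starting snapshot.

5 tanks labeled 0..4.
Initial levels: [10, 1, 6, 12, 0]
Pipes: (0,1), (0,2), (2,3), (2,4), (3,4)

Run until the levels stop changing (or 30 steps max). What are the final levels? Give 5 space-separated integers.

Step 1: flows [0->1,0->2,3->2,2->4,3->4] -> levels [8 2 7 10 2]
Step 2: flows [0->1,0->2,3->2,2->4,3->4] -> levels [6 3 8 8 4]
Step 3: flows [0->1,2->0,2=3,2->4,3->4] -> levels [6 4 6 7 6]
Step 4: flows [0->1,0=2,3->2,2=4,3->4] -> levels [5 5 7 5 7]
Step 5: flows [0=1,2->0,2->3,2=4,4->3] -> levels [6 5 5 7 6]
Step 6: flows [0->1,0->2,3->2,4->2,3->4] -> levels [4 6 8 5 6]
Step 7: flows [1->0,2->0,2->3,2->4,4->3] -> levels [6 5 5 7 6]
  -> period-2 cycle: step 7 state = step 5 state; never stabilizes
  -> state at step 30: (30-5) mod 2 = 1, same as step 6 -> [4 6 8 5 6]

Answer: 4 6 8 5 6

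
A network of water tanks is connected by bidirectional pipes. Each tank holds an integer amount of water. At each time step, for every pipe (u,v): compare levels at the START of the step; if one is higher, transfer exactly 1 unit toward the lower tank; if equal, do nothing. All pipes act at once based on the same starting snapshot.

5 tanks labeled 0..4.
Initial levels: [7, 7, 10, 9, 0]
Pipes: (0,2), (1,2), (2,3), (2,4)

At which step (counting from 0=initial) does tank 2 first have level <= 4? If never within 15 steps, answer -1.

Answer: 5

Derivation:
Step 1: flows [2->0,2->1,2->3,2->4] -> levels [8 8 6 10 1]
Step 2: flows [0->2,1->2,3->2,2->4] -> levels [7 7 8 9 2]
Step 3: flows [2->0,2->1,3->2,2->4] -> levels [8 8 6 8 3]
Step 4: flows [0->2,1->2,3->2,2->4] -> levels [7 7 8 7 4]
Step 5: flows [2->0,2->1,2->3,2->4] -> levels [8 8 4 8 5]
Tank 2 first reaches <=4 at step 5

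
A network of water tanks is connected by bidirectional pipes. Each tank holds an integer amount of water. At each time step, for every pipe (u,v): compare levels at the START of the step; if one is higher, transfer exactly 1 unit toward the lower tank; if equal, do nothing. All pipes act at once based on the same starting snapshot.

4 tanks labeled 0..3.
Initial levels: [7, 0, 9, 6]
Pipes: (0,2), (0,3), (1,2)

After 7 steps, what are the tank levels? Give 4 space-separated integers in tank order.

Answer: 5 5 6 6

Derivation:
Step 1: flows [2->0,0->3,2->1] -> levels [7 1 7 7]
Step 2: flows [0=2,0=3,2->1] -> levels [7 2 6 7]
Step 3: flows [0->2,0=3,2->1] -> levels [6 3 6 7]
Step 4: flows [0=2,3->0,2->1] -> levels [7 4 5 6]
Step 5: flows [0->2,0->3,2->1] -> levels [5 5 5 7]
Step 6: flows [0=2,3->0,1=2] -> levels [6 5 5 6]
Step 7: flows [0->2,0=3,1=2] -> levels [5 5 6 6]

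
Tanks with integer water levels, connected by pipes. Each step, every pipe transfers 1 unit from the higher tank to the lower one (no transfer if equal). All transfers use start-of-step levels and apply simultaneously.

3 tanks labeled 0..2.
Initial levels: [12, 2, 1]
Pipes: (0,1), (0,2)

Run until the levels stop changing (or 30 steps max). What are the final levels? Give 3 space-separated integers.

Step 1: flows [0->1,0->2] -> levels [10 3 2]
Step 2: flows [0->1,0->2] -> levels [8 4 3]
Step 3: flows [0->1,0->2] -> levels [6 5 4]
Step 4: flows [0->1,0->2] -> levels [4 6 5]
Step 5: flows [1->0,2->0] -> levels [6 5 4]
  -> period-2 cycle: step 5 state = step 3 state; never stabilizes
  -> state at step 30: (30-3) mod 2 = 1, same as step 4 -> [4 6 5]

Answer: 4 6 5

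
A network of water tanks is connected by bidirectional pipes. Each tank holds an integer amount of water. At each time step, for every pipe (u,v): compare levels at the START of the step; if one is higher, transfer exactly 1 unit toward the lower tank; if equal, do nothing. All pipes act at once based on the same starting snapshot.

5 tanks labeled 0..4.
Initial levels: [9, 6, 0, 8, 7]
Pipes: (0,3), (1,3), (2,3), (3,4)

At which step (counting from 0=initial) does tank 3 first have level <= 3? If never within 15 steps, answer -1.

Step 1: flows [0->3,3->1,3->2,3->4] -> levels [8 7 1 6 8]
Step 2: flows [0->3,1->3,3->2,4->3] -> levels [7 6 2 8 7]
Step 3: flows [3->0,3->1,3->2,3->4] -> levels [8 7 3 4 8]
Step 4: flows [0->3,1->3,3->2,4->3] -> levels [7 6 4 6 7]
Step 5: flows [0->3,1=3,3->2,4->3] -> levels [6 6 5 7 6]
Step 6: flows [3->0,3->1,3->2,3->4] -> levels [7 7 6 3 7]
Tank 3 first reaches <=3 at step 6

Answer: 6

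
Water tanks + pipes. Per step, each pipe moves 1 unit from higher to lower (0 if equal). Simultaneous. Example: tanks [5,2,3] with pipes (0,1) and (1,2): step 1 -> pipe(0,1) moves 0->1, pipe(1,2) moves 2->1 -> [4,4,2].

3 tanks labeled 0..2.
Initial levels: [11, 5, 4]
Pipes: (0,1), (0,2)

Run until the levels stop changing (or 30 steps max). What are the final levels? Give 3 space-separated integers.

Step 1: flows [0->1,0->2] -> levels [9 6 5]
Step 2: flows [0->1,0->2] -> levels [7 7 6]
Step 3: flows [0=1,0->2] -> levels [6 7 7]
Step 4: flows [1->0,2->0] -> levels [8 6 6]
Step 5: flows [0->1,0->2] -> levels [6 7 7]
  -> period-2 cycle: step 5 state = step 3 state; never stabilizes
  -> state at step 30: (30-3) mod 2 = 1, same as step 4 -> [8 6 6]

Answer: 8 6 6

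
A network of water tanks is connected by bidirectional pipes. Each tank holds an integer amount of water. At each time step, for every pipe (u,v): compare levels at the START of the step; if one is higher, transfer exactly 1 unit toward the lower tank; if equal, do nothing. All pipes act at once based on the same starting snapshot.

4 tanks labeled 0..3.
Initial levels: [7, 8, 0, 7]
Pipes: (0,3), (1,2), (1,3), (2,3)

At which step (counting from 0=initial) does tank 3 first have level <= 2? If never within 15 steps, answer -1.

Answer: -1

Derivation:
Step 1: flows [0=3,1->2,1->3,3->2] -> levels [7 6 2 7]
Step 2: flows [0=3,1->2,3->1,3->2] -> levels [7 6 4 5]
Step 3: flows [0->3,1->2,1->3,3->2] -> levels [6 4 6 6]
Step 4: flows [0=3,2->1,3->1,2=3] -> levels [6 6 5 5]
Step 5: flows [0->3,1->2,1->3,2=3] -> levels [5 4 6 7]
Step 6: flows [3->0,2->1,3->1,3->2] -> levels [6 6 6 4]
Step 7: flows [0->3,1=2,1->3,2->3] -> levels [5 5 5 7]
Step 8: flows [3->0,1=2,3->1,3->2] -> levels [6 6 6 4]
  -> period-2 cycle (repeats step 6); tank 3 never drops to <=2
Tank 3 never reaches <=2 within 15 steps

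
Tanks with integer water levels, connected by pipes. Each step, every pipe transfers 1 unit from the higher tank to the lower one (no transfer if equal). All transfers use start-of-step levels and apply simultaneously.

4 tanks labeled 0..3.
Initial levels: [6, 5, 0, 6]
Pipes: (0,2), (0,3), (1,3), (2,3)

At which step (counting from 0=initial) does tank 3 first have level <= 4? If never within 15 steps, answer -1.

Answer: 1

Derivation:
Step 1: flows [0->2,0=3,3->1,3->2] -> levels [5 6 2 4]
Tank 3 first reaches <=4 at step 1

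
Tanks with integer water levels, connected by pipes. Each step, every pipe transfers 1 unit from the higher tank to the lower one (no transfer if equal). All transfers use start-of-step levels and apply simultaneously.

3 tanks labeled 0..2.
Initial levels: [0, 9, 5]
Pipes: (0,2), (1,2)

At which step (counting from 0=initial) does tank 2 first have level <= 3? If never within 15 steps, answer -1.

Step 1: flows [2->0,1->2] -> levels [1 8 5]
Step 2: flows [2->0,1->2] -> levels [2 7 5]
Step 3: flows [2->0,1->2] -> levels [3 6 5]
Step 4: flows [2->0,1->2] -> levels [4 5 5]
Step 5: flows [2->0,1=2] -> levels [5 5 4]
Step 6: flows [0->2,1->2] -> levels [4 4 6]
Step 7: flows [2->0,2->1] -> levels [5 5 4]
  -> period-2 cycle (repeats step 5); tank 2 never drops to <=3
Tank 2 never reaches <=3 within 15 steps

Answer: -1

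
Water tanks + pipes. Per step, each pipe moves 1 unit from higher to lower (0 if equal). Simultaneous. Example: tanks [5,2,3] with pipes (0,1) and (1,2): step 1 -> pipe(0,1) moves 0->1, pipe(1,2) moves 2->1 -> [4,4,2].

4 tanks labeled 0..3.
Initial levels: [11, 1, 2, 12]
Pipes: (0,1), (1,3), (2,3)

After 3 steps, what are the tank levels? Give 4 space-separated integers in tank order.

Answer: 8 7 5 6

Derivation:
Step 1: flows [0->1,3->1,3->2] -> levels [10 3 3 10]
Step 2: flows [0->1,3->1,3->2] -> levels [9 5 4 8]
Step 3: flows [0->1,3->1,3->2] -> levels [8 7 5 6]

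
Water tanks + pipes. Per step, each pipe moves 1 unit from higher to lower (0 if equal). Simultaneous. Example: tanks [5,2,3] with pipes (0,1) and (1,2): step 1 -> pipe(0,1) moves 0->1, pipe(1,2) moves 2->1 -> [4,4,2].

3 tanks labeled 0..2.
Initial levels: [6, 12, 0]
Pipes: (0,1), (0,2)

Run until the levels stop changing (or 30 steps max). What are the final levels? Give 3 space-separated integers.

Step 1: flows [1->0,0->2] -> levels [6 11 1]
Step 2: flows [1->0,0->2] -> levels [6 10 2]
Step 3: flows [1->0,0->2] -> levels [6 9 3]
Step 4: flows [1->0,0->2] -> levels [6 8 4]
Step 5: flows [1->0,0->2] -> levels [6 7 5]
Step 6: flows [1->0,0->2] -> levels [6 6 6]
Step 7: flows [0=1,0=2] -> levels [6 6 6]
  -> stable (no change)

Answer: 6 6 6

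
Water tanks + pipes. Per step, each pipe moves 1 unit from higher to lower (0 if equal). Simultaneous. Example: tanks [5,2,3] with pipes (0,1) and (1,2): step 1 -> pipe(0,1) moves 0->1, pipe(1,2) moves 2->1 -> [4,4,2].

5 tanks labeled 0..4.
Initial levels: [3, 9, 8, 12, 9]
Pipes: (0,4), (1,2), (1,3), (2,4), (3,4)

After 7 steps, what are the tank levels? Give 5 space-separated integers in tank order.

Step 1: flows [4->0,1->2,3->1,4->2,3->4] -> levels [4 9 10 10 8]
Step 2: flows [4->0,2->1,3->1,2->4,3->4] -> levels [5 11 8 8 9]
Step 3: flows [4->0,1->2,1->3,4->2,4->3] -> levels [6 9 10 10 6]
Step 4: flows [0=4,2->1,3->1,2->4,3->4] -> levels [6 11 8 8 8]
Step 5: flows [4->0,1->2,1->3,2=4,3=4] -> levels [7 9 9 9 7]
Step 6: flows [0=4,1=2,1=3,2->4,3->4] -> levels [7 9 8 8 9]
Step 7: flows [4->0,1->2,1->3,4->2,4->3] -> levels [8 7 10 10 6]

Answer: 8 7 10 10 6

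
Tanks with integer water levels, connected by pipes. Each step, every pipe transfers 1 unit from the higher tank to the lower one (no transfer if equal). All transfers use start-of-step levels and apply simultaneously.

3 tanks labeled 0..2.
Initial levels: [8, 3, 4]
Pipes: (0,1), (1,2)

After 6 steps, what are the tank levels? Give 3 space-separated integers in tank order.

Answer: 5 5 5

Derivation:
Step 1: flows [0->1,2->1] -> levels [7 5 3]
Step 2: flows [0->1,1->2] -> levels [6 5 4]
Step 3: flows [0->1,1->2] -> levels [5 5 5]
Step 4: flows [0=1,1=2] -> levels [5 5 5]
  -> stable; steps 5..6 unchanged -> [5 5 5]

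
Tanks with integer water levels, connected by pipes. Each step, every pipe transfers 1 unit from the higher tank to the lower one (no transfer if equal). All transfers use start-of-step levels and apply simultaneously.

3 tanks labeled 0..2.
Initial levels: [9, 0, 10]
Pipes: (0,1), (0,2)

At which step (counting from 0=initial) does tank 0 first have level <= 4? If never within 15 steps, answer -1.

Answer: -1

Derivation:
Step 1: flows [0->1,2->0] -> levels [9 1 9]
Step 2: flows [0->1,0=2] -> levels [8 2 9]
Step 3: flows [0->1,2->0] -> levels [8 3 8]
Step 4: flows [0->1,0=2] -> levels [7 4 8]
Step 5: flows [0->1,2->0] -> levels [7 5 7]
Step 6: flows [0->1,0=2] -> levels [6 6 7]
Step 7: flows [0=1,2->0] -> levels [7 6 6]
Step 8: flows [0->1,0->2] -> levels [5 7 7]
Step 9: flows [1->0,2->0] -> levels [7 6 6]
  -> period-2 cycle (repeats step 7); tank 0 never drops to <=4
Tank 0 never reaches <=4 within 15 steps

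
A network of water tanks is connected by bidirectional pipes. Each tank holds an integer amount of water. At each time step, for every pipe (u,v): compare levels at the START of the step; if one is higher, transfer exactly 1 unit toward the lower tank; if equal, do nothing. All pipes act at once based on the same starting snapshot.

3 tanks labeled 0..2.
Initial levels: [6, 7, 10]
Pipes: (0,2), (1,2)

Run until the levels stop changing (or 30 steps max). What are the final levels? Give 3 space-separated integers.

Answer: 8 8 7

Derivation:
Step 1: flows [2->0,2->1] -> levels [7 8 8]
Step 2: flows [2->0,1=2] -> levels [8 8 7]
Step 3: flows [0->2,1->2] -> levels [7 7 9]
Step 4: flows [2->0,2->1] -> levels [8 8 7]
  -> period-2 cycle: step 4 state = step 2 state; never stabilizes
  -> state at step 30: (30-2) mod 2 = 0, same as step 2 -> [8 8 7]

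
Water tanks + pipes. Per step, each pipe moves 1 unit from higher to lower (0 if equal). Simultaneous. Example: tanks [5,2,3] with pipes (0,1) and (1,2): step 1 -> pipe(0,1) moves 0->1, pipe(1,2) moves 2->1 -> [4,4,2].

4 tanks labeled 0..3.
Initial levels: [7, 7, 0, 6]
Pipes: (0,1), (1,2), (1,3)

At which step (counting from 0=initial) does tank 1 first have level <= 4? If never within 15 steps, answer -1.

Answer: 5

Derivation:
Step 1: flows [0=1,1->2,1->3] -> levels [7 5 1 7]
Step 2: flows [0->1,1->2,3->1] -> levels [6 6 2 6]
Step 3: flows [0=1,1->2,1=3] -> levels [6 5 3 6]
Step 4: flows [0->1,1->2,3->1] -> levels [5 6 4 5]
Step 5: flows [1->0,1->2,1->3] -> levels [6 3 5 6]
Tank 1 first reaches <=4 at step 5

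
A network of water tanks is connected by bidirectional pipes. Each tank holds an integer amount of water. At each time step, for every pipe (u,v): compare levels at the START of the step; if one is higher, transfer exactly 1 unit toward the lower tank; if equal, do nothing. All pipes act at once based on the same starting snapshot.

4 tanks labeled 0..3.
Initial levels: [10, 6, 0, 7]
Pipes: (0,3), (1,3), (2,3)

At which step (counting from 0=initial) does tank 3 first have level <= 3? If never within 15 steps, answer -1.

Step 1: flows [0->3,3->1,3->2] -> levels [9 7 1 6]
Step 2: flows [0->3,1->3,3->2] -> levels [8 6 2 7]
Step 3: flows [0->3,3->1,3->2] -> levels [7 7 3 6]
Step 4: flows [0->3,1->3,3->2] -> levels [6 6 4 7]
Step 5: flows [3->0,3->1,3->2] -> levels [7 7 5 4]
Step 6: flows [0->3,1->3,2->3] -> levels [6 6 4 7]
  -> period-2 cycle (repeats step 4); tank 3 never drops to <=3
Tank 3 never reaches <=3 within 15 steps

Answer: -1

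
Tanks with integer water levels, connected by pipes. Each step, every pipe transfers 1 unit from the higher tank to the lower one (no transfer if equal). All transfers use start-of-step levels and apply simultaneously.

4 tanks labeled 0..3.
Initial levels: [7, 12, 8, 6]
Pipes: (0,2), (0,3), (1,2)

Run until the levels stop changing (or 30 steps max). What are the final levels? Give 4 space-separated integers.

Answer: 9 9 8 7

Derivation:
Step 1: flows [2->0,0->3,1->2] -> levels [7 11 8 7]
Step 2: flows [2->0,0=3,1->2] -> levels [8 10 8 7]
Step 3: flows [0=2,0->3,1->2] -> levels [7 9 9 8]
Step 4: flows [2->0,3->0,1=2] -> levels [9 9 8 7]
Step 5: flows [0->2,0->3,1->2] -> levels [7 8 10 8]
Step 6: flows [2->0,3->0,2->1] -> levels [9 9 8 7]
  -> period-2 cycle: step 6 state = step 4 state; never stabilizes
  -> state at step 30: (30-4) mod 2 = 0, same as step 4 -> [9 9 8 7]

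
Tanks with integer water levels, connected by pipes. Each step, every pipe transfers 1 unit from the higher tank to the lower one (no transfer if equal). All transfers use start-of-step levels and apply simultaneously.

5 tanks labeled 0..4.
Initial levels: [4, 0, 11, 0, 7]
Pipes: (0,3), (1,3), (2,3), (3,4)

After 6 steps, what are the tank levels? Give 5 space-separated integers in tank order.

Answer: 4 4 5 5 4

Derivation:
Step 1: flows [0->3,1=3,2->3,4->3] -> levels [3 0 10 3 6]
Step 2: flows [0=3,3->1,2->3,4->3] -> levels [3 1 9 4 5]
Step 3: flows [3->0,3->1,2->3,4->3] -> levels [4 2 8 4 4]
Step 4: flows [0=3,3->1,2->3,3=4] -> levels [4 3 7 4 4]
Step 5: flows [0=3,3->1,2->3,3=4] -> levels [4 4 6 4 4]
Step 6: flows [0=3,1=3,2->3,3=4] -> levels [4 4 5 5 4]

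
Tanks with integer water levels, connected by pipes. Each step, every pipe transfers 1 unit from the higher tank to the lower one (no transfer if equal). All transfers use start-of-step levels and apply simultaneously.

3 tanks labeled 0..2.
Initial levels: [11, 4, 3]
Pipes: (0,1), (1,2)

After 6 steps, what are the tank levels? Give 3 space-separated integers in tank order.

Step 1: flows [0->1,1->2] -> levels [10 4 4]
Step 2: flows [0->1,1=2] -> levels [9 5 4]
Step 3: flows [0->1,1->2] -> levels [8 5 5]
Step 4: flows [0->1,1=2] -> levels [7 6 5]
Step 5: flows [0->1,1->2] -> levels [6 6 6]
Step 6: flows [0=1,1=2] -> levels [6 6 6]

Answer: 6 6 6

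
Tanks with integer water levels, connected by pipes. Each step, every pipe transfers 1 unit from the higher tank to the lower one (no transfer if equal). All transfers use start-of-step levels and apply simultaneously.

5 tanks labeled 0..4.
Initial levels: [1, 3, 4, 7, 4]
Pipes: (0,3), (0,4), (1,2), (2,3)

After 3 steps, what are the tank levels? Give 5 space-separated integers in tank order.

Step 1: flows [3->0,4->0,2->1,3->2] -> levels [3 4 4 5 3]
Step 2: flows [3->0,0=4,1=2,3->2] -> levels [4 4 5 3 3]
Step 3: flows [0->3,0->4,2->1,2->3] -> levels [2 5 3 5 4]

Answer: 2 5 3 5 4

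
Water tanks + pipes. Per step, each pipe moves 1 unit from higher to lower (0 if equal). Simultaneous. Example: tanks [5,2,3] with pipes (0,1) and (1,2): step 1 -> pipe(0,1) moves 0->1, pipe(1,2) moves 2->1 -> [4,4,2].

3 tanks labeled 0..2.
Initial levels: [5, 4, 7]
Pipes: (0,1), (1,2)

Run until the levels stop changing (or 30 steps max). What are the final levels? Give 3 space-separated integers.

Step 1: flows [0->1,2->1] -> levels [4 6 6]
Step 2: flows [1->0,1=2] -> levels [5 5 6]
Step 3: flows [0=1,2->1] -> levels [5 6 5]
Step 4: flows [1->0,1->2] -> levels [6 4 6]
Step 5: flows [0->1,2->1] -> levels [5 6 5]
  -> period-2 cycle: step 5 state = step 3 state; never stabilizes
  -> state at step 30: (30-3) mod 2 = 1, same as step 4 -> [6 4 6]

Answer: 6 4 6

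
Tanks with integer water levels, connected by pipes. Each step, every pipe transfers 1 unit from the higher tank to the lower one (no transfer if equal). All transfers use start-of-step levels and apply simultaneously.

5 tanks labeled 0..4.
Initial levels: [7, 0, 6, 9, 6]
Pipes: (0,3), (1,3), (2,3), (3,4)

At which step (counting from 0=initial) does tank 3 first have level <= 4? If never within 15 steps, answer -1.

Answer: 3

Derivation:
Step 1: flows [3->0,3->1,3->2,3->4] -> levels [8 1 7 5 7]
Step 2: flows [0->3,3->1,2->3,4->3] -> levels [7 2 6 7 6]
Step 3: flows [0=3,3->1,3->2,3->4] -> levels [7 3 7 4 7]
Tank 3 first reaches <=4 at step 3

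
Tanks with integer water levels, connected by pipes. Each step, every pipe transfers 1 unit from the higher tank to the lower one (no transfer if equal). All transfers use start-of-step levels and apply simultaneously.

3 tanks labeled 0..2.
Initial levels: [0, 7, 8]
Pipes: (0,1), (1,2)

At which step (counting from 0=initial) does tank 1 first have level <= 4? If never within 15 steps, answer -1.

Step 1: flows [1->0,2->1] -> levels [1 7 7]
Step 2: flows [1->0,1=2] -> levels [2 6 7]
Step 3: flows [1->0,2->1] -> levels [3 6 6]
Step 4: flows [1->0,1=2] -> levels [4 5 6]
Step 5: flows [1->0,2->1] -> levels [5 5 5]
Step 6: flows [0=1,1=2] -> levels [5 5 5]
  -> stable; tank 1 stays at 5 > 4
Tank 1 never reaches <=4 within 15 steps

Answer: -1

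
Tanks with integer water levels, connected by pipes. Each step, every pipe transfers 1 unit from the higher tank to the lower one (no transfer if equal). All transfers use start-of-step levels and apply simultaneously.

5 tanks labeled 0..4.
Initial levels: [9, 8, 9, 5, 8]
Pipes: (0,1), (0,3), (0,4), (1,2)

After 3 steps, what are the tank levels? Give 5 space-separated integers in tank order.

Step 1: flows [0->1,0->3,0->4,2->1] -> levels [6 10 8 6 9]
Step 2: flows [1->0,0=3,4->0,1->2] -> levels [8 8 9 6 8]
Step 3: flows [0=1,0->3,0=4,2->1] -> levels [7 9 8 7 8]

Answer: 7 9 8 7 8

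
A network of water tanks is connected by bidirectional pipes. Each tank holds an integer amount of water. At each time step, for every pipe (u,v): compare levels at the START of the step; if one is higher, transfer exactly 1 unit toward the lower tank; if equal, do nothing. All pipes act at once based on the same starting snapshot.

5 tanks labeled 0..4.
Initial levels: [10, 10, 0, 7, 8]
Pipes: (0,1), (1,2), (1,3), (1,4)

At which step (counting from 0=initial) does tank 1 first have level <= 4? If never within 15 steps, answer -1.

Answer: 7

Derivation:
Step 1: flows [0=1,1->2,1->3,1->4] -> levels [10 7 1 8 9]
Step 2: flows [0->1,1->2,3->1,4->1] -> levels [9 9 2 7 8]
Step 3: flows [0=1,1->2,1->3,1->4] -> levels [9 6 3 8 9]
Step 4: flows [0->1,1->2,3->1,4->1] -> levels [8 8 4 7 8]
Step 5: flows [0=1,1->2,1->3,1=4] -> levels [8 6 5 8 8]
Step 6: flows [0->1,1->2,3->1,4->1] -> levels [7 8 6 7 7]
Step 7: flows [1->0,1->2,1->3,1->4] -> levels [8 4 7 8 8]
Tank 1 first reaches <=4 at step 7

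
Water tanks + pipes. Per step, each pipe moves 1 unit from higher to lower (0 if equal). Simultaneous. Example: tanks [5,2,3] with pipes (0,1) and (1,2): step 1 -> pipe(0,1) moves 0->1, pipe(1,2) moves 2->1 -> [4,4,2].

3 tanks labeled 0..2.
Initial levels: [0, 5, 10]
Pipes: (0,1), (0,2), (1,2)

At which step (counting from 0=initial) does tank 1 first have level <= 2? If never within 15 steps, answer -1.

Step 1: flows [1->0,2->0,2->1] -> levels [2 5 8]
Step 2: flows [1->0,2->0,2->1] -> levels [4 5 6]
Step 3: flows [1->0,2->0,2->1] -> levels [6 5 4]
Step 4: flows [0->1,0->2,1->2] -> levels [4 5 6]
  -> period-2 cycle (repeats step 2); tank 1 never drops to <=2
Tank 1 never reaches <=2 within 15 steps

Answer: -1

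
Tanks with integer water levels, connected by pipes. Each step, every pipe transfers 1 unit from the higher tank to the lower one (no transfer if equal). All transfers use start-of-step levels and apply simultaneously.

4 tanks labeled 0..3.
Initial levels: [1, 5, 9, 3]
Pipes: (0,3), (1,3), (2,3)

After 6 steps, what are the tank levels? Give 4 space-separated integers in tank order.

Answer: 4 4 4 6

Derivation:
Step 1: flows [3->0,1->3,2->3] -> levels [2 4 8 4]
Step 2: flows [3->0,1=3,2->3] -> levels [3 4 7 4]
Step 3: flows [3->0,1=3,2->3] -> levels [4 4 6 4]
Step 4: flows [0=3,1=3,2->3] -> levels [4 4 5 5]
Step 5: flows [3->0,3->1,2=3] -> levels [5 5 5 3]
Step 6: flows [0->3,1->3,2->3] -> levels [4 4 4 6]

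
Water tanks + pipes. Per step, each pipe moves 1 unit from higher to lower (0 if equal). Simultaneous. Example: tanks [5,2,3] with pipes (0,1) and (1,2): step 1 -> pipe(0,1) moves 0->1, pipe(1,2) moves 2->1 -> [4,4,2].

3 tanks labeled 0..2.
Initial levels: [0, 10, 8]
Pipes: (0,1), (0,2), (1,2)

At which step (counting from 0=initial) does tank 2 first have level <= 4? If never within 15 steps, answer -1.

Answer: -1

Derivation:
Step 1: flows [1->0,2->0,1->2] -> levels [2 8 8]
Step 2: flows [1->0,2->0,1=2] -> levels [4 7 7]
Step 3: flows [1->0,2->0,1=2] -> levels [6 6 6]
Step 4: flows [0=1,0=2,1=2] -> levels [6 6 6]
  -> stable; tank 2 stays at 6 > 4
Tank 2 never reaches <=4 within 15 steps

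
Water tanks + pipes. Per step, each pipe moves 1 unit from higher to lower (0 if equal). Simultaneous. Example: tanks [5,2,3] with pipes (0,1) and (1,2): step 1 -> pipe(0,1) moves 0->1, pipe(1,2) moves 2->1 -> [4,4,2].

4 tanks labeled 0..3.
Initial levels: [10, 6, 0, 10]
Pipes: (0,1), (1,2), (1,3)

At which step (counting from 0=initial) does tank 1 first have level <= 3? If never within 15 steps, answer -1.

Step 1: flows [0->1,1->2,3->1] -> levels [9 7 1 9]
Step 2: flows [0->1,1->2,3->1] -> levels [8 8 2 8]
Step 3: flows [0=1,1->2,1=3] -> levels [8 7 3 8]
Step 4: flows [0->1,1->2,3->1] -> levels [7 8 4 7]
Step 5: flows [1->0,1->2,1->3] -> levels [8 5 5 8]
Step 6: flows [0->1,1=2,3->1] -> levels [7 7 5 7]
Step 7: flows [0=1,1->2,1=3] -> levels [7 6 6 7]
Step 8: flows [0->1,1=2,3->1] -> levels [6 8 6 6]
Step 9: flows [1->0,1->2,1->3] -> levels [7 5 7 7]
Step 10: flows [0->1,2->1,3->1] -> levels [6 8 6 6]
  -> period-2 cycle (repeats step 8); tank 1 never drops to <=3
Tank 1 never reaches <=3 within 15 steps

Answer: -1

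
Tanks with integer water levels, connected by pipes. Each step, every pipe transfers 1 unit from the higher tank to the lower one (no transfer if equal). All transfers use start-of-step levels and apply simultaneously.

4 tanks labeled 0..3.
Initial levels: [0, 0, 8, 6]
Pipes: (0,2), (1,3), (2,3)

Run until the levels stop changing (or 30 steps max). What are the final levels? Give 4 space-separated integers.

Answer: 4 4 3 3

Derivation:
Step 1: flows [2->0,3->1,2->3] -> levels [1 1 6 6]
Step 2: flows [2->0,3->1,2=3] -> levels [2 2 5 5]
Step 3: flows [2->0,3->1,2=3] -> levels [3 3 4 4]
Step 4: flows [2->0,3->1,2=3] -> levels [4 4 3 3]
Step 5: flows [0->2,1->3,2=3] -> levels [3 3 4 4]
  -> period-2 cycle: step 5 state = step 3 state; never stabilizes
  -> state at step 30: (30-3) mod 2 = 1, same as step 4 -> [4 4 3 3]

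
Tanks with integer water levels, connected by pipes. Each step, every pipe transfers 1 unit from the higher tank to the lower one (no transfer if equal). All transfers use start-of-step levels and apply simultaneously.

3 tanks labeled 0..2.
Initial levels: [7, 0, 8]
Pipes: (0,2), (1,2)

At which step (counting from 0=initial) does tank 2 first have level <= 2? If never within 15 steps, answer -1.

Step 1: flows [2->0,2->1] -> levels [8 1 6]
Step 2: flows [0->2,2->1] -> levels [7 2 6]
Step 3: flows [0->2,2->1] -> levels [6 3 6]
Step 4: flows [0=2,2->1] -> levels [6 4 5]
Step 5: flows [0->2,2->1] -> levels [5 5 5]
Step 6: flows [0=2,1=2] -> levels [5 5 5]
  -> stable; tank 2 stays at 5 > 2
Tank 2 never reaches <=2 within 15 steps

Answer: -1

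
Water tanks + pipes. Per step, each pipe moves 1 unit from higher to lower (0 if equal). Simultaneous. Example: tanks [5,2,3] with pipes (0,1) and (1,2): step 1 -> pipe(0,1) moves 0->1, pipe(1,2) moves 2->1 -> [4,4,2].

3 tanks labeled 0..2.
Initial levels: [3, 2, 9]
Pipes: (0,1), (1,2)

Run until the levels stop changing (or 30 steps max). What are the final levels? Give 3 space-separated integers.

Answer: 4 6 4

Derivation:
Step 1: flows [0->1,2->1] -> levels [2 4 8]
Step 2: flows [1->0,2->1] -> levels [3 4 7]
Step 3: flows [1->0,2->1] -> levels [4 4 6]
Step 4: flows [0=1,2->1] -> levels [4 5 5]
Step 5: flows [1->0,1=2] -> levels [5 4 5]
Step 6: flows [0->1,2->1] -> levels [4 6 4]
Step 7: flows [1->0,1->2] -> levels [5 4 5]
  -> period-2 cycle: step 7 state = step 5 state; never stabilizes
  -> state at step 30: (30-5) mod 2 = 1, same as step 6 -> [4 6 4]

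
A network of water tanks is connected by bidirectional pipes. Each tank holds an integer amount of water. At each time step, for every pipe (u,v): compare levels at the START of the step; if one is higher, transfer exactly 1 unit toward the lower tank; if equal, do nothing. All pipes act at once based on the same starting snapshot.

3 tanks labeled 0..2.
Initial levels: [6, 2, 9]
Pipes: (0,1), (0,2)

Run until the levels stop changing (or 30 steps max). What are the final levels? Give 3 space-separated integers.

Answer: 5 6 6

Derivation:
Step 1: flows [0->1,2->0] -> levels [6 3 8]
Step 2: flows [0->1,2->0] -> levels [6 4 7]
Step 3: flows [0->1,2->0] -> levels [6 5 6]
Step 4: flows [0->1,0=2] -> levels [5 6 6]
Step 5: flows [1->0,2->0] -> levels [7 5 5]
Step 6: flows [0->1,0->2] -> levels [5 6 6]
  -> period-2 cycle: step 6 state = step 4 state; never stabilizes
  -> state at step 30: (30-4) mod 2 = 0, same as step 4 -> [5 6 6]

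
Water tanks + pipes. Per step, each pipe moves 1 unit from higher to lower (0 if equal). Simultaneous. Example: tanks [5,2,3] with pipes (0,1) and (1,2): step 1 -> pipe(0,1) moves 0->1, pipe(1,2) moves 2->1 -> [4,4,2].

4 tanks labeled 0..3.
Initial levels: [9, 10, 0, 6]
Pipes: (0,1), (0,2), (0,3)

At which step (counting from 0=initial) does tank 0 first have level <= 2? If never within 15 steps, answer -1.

Step 1: flows [1->0,0->2,0->3] -> levels [8 9 1 7]
Step 2: flows [1->0,0->2,0->3] -> levels [7 8 2 8]
Step 3: flows [1->0,0->2,3->0] -> levels [8 7 3 7]
Step 4: flows [0->1,0->2,0->3] -> levels [5 8 4 8]
Step 5: flows [1->0,0->2,3->0] -> levels [6 7 5 7]
Step 6: flows [1->0,0->2,3->0] -> levels [7 6 6 6]
Step 7: flows [0->1,0->2,0->3] -> levels [4 7 7 7]
Step 8: flows [1->0,2->0,3->0] -> levels [7 6 6 6]
  -> period-2 cycle (repeats step 6); tank 0 never drops to <=2
Tank 0 never reaches <=2 within 15 steps

Answer: -1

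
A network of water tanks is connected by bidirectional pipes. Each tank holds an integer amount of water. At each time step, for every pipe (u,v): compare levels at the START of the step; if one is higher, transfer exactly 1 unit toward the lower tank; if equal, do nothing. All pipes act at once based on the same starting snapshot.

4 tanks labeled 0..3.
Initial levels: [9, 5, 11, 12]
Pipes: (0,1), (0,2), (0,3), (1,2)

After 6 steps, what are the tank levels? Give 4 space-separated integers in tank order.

Answer: 7 10 10 10

Derivation:
Step 1: flows [0->1,2->0,3->0,2->1] -> levels [10 7 9 11]
Step 2: flows [0->1,0->2,3->0,2->1] -> levels [9 9 9 10]
Step 3: flows [0=1,0=2,3->0,1=2] -> levels [10 9 9 9]
Step 4: flows [0->1,0->2,0->3,1=2] -> levels [7 10 10 10]
Step 5: flows [1->0,2->0,3->0,1=2] -> levels [10 9 9 9]
  -> period-2 cycle: step 5 state = step 3 state
  -> state at step 6: (6-3) mod 2 = 1, same as step 4 -> [7 10 10 10]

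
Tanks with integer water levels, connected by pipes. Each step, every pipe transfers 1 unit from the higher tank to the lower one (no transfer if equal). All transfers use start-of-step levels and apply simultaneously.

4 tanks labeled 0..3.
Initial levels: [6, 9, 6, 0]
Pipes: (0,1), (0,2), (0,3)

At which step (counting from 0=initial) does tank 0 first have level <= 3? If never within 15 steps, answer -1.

Answer: 6

Derivation:
Step 1: flows [1->0,0=2,0->3] -> levels [6 8 6 1]
Step 2: flows [1->0,0=2,0->3] -> levels [6 7 6 2]
Step 3: flows [1->0,0=2,0->3] -> levels [6 6 6 3]
Step 4: flows [0=1,0=2,0->3] -> levels [5 6 6 4]
Step 5: flows [1->0,2->0,0->3] -> levels [6 5 5 5]
Step 6: flows [0->1,0->2,0->3] -> levels [3 6 6 6]
Tank 0 first reaches <=3 at step 6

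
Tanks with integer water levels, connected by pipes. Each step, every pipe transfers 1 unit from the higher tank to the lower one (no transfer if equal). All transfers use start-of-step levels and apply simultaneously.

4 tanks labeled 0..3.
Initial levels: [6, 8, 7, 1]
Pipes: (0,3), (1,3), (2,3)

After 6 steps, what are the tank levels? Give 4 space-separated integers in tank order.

Answer: 4 6 5 7

Derivation:
Step 1: flows [0->3,1->3,2->3] -> levels [5 7 6 4]
Step 2: flows [0->3,1->3,2->3] -> levels [4 6 5 7]
Step 3: flows [3->0,3->1,3->2] -> levels [5 7 6 4]
  -> period-2 cycle: step 3 state = step 1 state
  -> state at step 6: (6-1) mod 2 = 1, same as step 2 -> [4 6 5 7]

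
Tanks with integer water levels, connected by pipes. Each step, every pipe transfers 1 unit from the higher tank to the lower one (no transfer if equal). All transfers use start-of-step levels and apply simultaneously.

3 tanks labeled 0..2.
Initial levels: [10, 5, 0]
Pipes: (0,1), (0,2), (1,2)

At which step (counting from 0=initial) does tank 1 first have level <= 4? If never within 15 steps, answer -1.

Answer: -1

Derivation:
Step 1: flows [0->1,0->2,1->2] -> levels [8 5 2]
Step 2: flows [0->1,0->2,1->2] -> levels [6 5 4]
Step 3: flows [0->1,0->2,1->2] -> levels [4 5 6]
Step 4: flows [1->0,2->0,2->1] -> levels [6 5 4]
  -> period-2 cycle (repeats step 2); tank 1 never drops to <=4
Tank 1 never reaches <=4 within 15 steps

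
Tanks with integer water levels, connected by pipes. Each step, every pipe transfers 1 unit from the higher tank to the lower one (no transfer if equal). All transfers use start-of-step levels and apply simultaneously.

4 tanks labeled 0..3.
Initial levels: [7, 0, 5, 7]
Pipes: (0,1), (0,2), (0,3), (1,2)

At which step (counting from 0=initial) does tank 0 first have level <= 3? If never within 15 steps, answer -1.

Answer: -1

Derivation:
Step 1: flows [0->1,0->2,0=3,2->1] -> levels [5 2 5 7]
Step 2: flows [0->1,0=2,3->0,2->1] -> levels [5 4 4 6]
Step 3: flows [0->1,0->2,3->0,1=2] -> levels [4 5 5 5]
Step 4: flows [1->0,2->0,3->0,1=2] -> levels [7 4 4 4]
Step 5: flows [0->1,0->2,0->3,1=2] -> levels [4 5 5 5]
  -> period-2 cycle (repeats step 3); tank 0 never drops to <=3
Tank 0 never reaches <=3 within 15 steps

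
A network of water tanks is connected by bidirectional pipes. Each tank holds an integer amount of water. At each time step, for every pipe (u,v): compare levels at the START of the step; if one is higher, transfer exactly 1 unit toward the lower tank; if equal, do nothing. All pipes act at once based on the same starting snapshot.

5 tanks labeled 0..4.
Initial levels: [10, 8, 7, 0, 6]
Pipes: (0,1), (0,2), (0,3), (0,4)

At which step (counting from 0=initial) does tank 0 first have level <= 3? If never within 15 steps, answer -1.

Answer: -1

Derivation:
Step 1: flows [0->1,0->2,0->3,0->4] -> levels [6 9 8 1 7]
Step 2: flows [1->0,2->0,0->3,4->0] -> levels [8 8 7 2 6]
Step 3: flows [0=1,0->2,0->3,0->4] -> levels [5 8 8 3 7]
Step 4: flows [1->0,2->0,0->3,4->0] -> levels [7 7 7 4 6]
Step 5: flows [0=1,0=2,0->3,0->4] -> levels [5 7 7 5 7]
Step 6: flows [1->0,2->0,0=3,4->0] -> levels [8 6 6 5 6]
Step 7: flows [0->1,0->2,0->3,0->4] -> levels [4 7 7 6 7]
Step 8: flows [1->0,2->0,3->0,4->0] -> levels [8 6 6 5 6]
  -> period-2 cycle (repeats step 6); tank 0 never drops to <=3
Tank 0 never reaches <=3 within 15 steps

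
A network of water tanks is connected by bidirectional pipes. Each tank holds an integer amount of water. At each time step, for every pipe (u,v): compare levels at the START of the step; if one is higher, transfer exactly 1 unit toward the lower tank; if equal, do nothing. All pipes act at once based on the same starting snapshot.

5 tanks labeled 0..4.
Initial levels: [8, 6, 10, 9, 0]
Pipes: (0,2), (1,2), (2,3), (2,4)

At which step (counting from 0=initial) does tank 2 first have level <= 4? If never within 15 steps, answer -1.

Step 1: flows [2->0,2->1,2->3,2->4] -> levels [9 7 6 10 1]
Step 2: flows [0->2,1->2,3->2,2->4] -> levels [8 6 8 9 2]
Step 3: flows [0=2,2->1,3->2,2->4] -> levels [8 7 7 8 3]
Step 4: flows [0->2,1=2,3->2,2->4] -> levels [7 7 8 7 4]
Step 5: flows [2->0,2->1,2->3,2->4] -> levels [8 8 4 8 5]
Tank 2 first reaches <=4 at step 5

Answer: 5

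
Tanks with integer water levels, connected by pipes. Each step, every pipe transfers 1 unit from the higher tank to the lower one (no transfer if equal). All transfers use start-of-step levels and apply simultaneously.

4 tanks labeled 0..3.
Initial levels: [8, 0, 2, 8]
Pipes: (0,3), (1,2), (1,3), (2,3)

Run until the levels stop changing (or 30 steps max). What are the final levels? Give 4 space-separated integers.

Step 1: flows [0=3,2->1,3->1,3->2] -> levels [8 2 2 6]
Step 2: flows [0->3,1=2,3->1,3->2] -> levels [7 3 3 5]
Step 3: flows [0->3,1=2,3->1,3->2] -> levels [6 4 4 4]
Step 4: flows [0->3,1=2,1=3,2=3] -> levels [5 4 4 5]
Step 5: flows [0=3,1=2,3->1,3->2] -> levels [5 5 5 3]
Step 6: flows [0->3,1=2,1->3,2->3] -> levels [4 4 4 6]
Step 7: flows [3->0,1=2,3->1,3->2] -> levels [5 5 5 3]
  -> period-2 cycle: step 7 state = step 5 state; never stabilizes
  -> state at step 30: (30-5) mod 2 = 1, same as step 6 -> [4 4 4 6]

Answer: 4 4 4 6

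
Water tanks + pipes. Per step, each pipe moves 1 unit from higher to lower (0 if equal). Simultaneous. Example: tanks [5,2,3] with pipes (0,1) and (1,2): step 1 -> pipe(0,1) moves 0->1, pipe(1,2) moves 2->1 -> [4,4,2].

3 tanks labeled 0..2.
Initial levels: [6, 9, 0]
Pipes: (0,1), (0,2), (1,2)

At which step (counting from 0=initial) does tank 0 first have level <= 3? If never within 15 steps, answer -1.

Answer: -1

Derivation:
Step 1: flows [1->0,0->2,1->2] -> levels [6 7 2]
Step 2: flows [1->0,0->2,1->2] -> levels [6 5 4]
Step 3: flows [0->1,0->2,1->2] -> levels [4 5 6]
Step 4: flows [1->0,2->0,2->1] -> levels [6 5 4]
  -> period-2 cycle (repeats step 2); tank 0 never drops to <=3
Tank 0 never reaches <=3 within 15 steps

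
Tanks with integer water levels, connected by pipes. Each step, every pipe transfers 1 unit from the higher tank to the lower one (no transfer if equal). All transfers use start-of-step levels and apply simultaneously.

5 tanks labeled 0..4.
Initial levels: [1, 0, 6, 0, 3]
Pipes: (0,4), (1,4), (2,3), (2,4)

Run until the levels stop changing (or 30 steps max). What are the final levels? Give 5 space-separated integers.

Answer: 2 2 2 2 2

Derivation:
Step 1: flows [4->0,4->1,2->3,2->4] -> levels [2 1 4 1 2]
Step 2: flows [0=4,4->1,2->3,2->4] -> levels [2 2 2 2 2]
Step 3: flows [0=4,1=4,2=3,2=4] -> levels [2 2 2 2 2]
  -> stable (no change)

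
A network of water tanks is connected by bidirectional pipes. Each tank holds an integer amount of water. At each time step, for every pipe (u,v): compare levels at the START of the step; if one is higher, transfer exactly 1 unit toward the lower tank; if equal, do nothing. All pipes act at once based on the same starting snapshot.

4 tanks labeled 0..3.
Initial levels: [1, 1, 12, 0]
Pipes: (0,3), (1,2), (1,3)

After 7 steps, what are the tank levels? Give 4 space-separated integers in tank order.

Answer: 3 4 5 2

Derivation:
Step 1: flows [0->3,2->1,1->3] -> levels [0 1 11 2]
Step 2: flows [3->0,2->1,3->1] -> levels [1 3 10 0]
Step 3: flows [0->3,2->1,1->3] -> levels [0 3 9 2]
Step 4: flows [3->0,2->1,1->3] -> levels [1 3 8 2]
Step 5: flows [3->0,2->1,1->3] -> levels [2 3 7 2]
Step 6: flows [0=3,2->1,1->3] -> levels [2 3 6 3]
Step 7: flows [3->0,2->1,1=3] -> levels [3 4 5 2]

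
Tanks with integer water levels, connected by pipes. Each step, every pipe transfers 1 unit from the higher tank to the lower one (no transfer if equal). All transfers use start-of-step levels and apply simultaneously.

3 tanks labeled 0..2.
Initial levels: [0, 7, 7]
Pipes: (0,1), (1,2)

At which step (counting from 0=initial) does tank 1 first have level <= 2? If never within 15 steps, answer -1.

Answer: -1

Derivation:
Step 1: flows [1->0,1=2] -> levels [1 6 7]
Step 2: flows [1->0,2->1] -> levels [2 6 6]
Step 3: flows [1->0,1=2] -> levels [3 5 6]
Step 4: flows [1->0,2->1] -> levels [4 5 5]
Step 5: flows [1->0,1=2] -> levels [5 4 5]
Step 6: flows [0->1,2->1] -> levels [4 6 4]
Step 7: flows [1->0,1->2] -> levels [5 4 5]
  -> period-2 cycle (repeats step 5); tank 1 never drops to <=2
Tank 1 never reaches <=2 within 15 steps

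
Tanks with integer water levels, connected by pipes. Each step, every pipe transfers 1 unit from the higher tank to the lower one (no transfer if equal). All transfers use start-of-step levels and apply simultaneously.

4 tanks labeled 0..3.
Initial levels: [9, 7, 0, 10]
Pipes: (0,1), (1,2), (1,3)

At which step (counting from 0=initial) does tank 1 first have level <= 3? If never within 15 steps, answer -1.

Answer: -1

Derivation:
Step 1: flows [0->1,1->2,3->1] -> levels [8 8 1 9]
Step 2: flows [0=1,1->2,3->1] -> levels [8 8 2 8]
Step 3: flows [0=1,1->2,1=3] -> levels [8 7 3 8]
Step 4: flows [0->1,1->2,3->1] -> levels [7 8 4 7]
Step 5: flows [1->0,1->2,1->3] -> levels [8 5 5 8]
Step 6: flows [0->1,1=2,3->1] -> levels [7 7 5 7]
Step 7: flows [0=1,1->2,1=3] -> levels [7 6 6 7]
Step 8: flows [0->1,1=2,3->1] -> levels [6 8 6 6]
Step 9: flows [1->0,1->2,1->3] -> levels [7 5 7 7]
Step 10: flows [0->1,2->1,3->1] -> levels [6 8 6 6]
  -> period-2 cycle (repeats step 8); tank 1 never drops to <=3
Tank 1 never reaches <=3 within 15 steps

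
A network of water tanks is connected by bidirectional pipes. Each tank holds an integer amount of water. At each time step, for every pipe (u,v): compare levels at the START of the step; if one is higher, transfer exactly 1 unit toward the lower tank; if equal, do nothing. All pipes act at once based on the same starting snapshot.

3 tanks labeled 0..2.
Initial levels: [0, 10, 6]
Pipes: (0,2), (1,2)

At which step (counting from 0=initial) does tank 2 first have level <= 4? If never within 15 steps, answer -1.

Step 1: flows [2->0,1->2] -> levels [1 9 6]
Step 2: flows [2->0,1->2] -> levels [2 8 6]
Step 3: flows [2->0,1->2] -> levels [3 7 6]
Step 4: flows [2->0,1->2] -> levels [4 6 6]
Step 5: flows [2->0,1=2] -> levels [5 6 5]
Step 6: flows [0=2,1->2] -> levels [5 5 6]
Step 7: flows [2->0,2->1] -> levels [6 6 4]
Tank 2 first reaches <=4 at step 7

Answer: 7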